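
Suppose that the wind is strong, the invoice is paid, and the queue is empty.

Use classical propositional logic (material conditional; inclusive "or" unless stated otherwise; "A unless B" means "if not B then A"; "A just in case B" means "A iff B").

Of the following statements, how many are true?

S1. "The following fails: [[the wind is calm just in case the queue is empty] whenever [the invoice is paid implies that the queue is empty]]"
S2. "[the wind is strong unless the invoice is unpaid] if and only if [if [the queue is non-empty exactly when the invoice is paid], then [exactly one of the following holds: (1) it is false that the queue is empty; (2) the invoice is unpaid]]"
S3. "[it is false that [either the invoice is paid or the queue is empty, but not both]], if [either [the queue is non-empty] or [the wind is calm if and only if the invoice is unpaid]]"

3

Let N = "the invoice is paid" (True), K = "the queue is empty" (True), R = "the wind is strong" (True).

S1: In symbols: not ((N -> K) -> (not R iff K))

N -> K = True -> True = True
not R = not True = False
not R iff K = False iff True = False
(N -> K) -> (not R iff K) = True -> False = False
not ((N -> K) -> (not R iff K)) = not False = True
Hence S1 is true.

S2: This is (R or not N) iff ((not K iff N) -> (not K xor not N)).

not N = not True = False
R or not N = True or False = True
not K = not True = False
not K iff N = False iff True = False
not K = not True = False
not N = not True = False
not K xor not N = False xor False = False
(not K iff N) -> (not K xor not N) = False -> False = True
(R or not N) iff ((not K iff N) -> (not K xor not N)) = True iff True = True
Hence S2 is true.

S3: Formalization: (not K or (not R iff not N)) -> not (N xor K)

not K = not True = False
not R = not True = False
not N = not True = False
not R iff not N = False iff False = True
not K or (not R iff not N) = False or True = True
N xor K = True xor True = False
not (N xor K) = not False = True
(not K or (not R iff not N)) -> not (N xor K) = True -> True = True
Hence S3 is true.

Count: 3.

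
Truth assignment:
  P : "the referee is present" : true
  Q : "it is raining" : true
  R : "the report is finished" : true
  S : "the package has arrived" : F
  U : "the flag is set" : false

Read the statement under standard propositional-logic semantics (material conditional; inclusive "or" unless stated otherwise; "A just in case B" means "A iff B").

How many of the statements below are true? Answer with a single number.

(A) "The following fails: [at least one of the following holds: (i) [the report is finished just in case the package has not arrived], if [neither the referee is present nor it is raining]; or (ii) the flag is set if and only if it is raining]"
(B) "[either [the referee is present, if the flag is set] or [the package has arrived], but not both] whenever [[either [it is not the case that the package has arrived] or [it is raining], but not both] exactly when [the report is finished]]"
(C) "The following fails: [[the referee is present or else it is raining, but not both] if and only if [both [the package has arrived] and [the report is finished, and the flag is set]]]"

(A): Parsed as ¬(((P ↓ Q) → (R ↔ ¬S)) ∨ (U ↔ Q))

P ↓ Q = T ↓ T = F
¬S = ¬F = T
R ↔ ¬S = T ↔ T = T
(P ↓ Q) → (R ↔ ¬S) = F → T = T
U ↔ Q = F ↔ T = F
((P ↓ Q) → (R ↔ ¬S)) ∨ (U ↔ Q) = T ∨ F = T
¬(((P ↓ Q) → (R ↔ ¬S)) ∨ (U ↔ Q)) = ¬T = F
So (A) is false.

(B): Formalization: ((¬S ⊕ Q) ↔ R) → ((U → P) ⊕ S)

¬S = ¬F = T
¬S ⊕ Q = T ⊕ T = F
(¬S ⊕ Q) ↔ R = F ↔ T = F
U → P = F → T = T
(U → P) ⊕ S = T ⊕ F = T
((¬S ⊕ Q) ↔ R) → ((U → P) ⊕ S) = F → T = T
Hence (B) is true.

(C): In symbols: ¬((P ⊕ Q) ↔ (S ∧ (R ∧ U)))

P ⊕ Q = T ⊕ T = F
R ∧ U = T ∧ F = F
S ∧ (R ∧ U) = F ∧ F = F
(P ⊕ Q) ↔ (S ∧ (R ∧ U)) = F ↔ F = T
¬((P ⊕ Q) ↔ (S ∧ (R ∧ U))) = ¬T = F
Thus (C) is false.

True statements: 1 ((B)).

1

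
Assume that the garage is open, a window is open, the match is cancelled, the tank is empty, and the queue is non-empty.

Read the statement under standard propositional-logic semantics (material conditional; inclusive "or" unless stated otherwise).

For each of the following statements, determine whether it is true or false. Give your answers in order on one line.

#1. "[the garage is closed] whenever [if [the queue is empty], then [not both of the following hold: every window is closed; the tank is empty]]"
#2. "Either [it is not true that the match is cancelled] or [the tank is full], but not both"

#1 False, #2 False

Let R = "the queue is empty" (F), V = "a window is open" (T), L = "the tank is full" (F), U = "the garage is closed" (F), N = "the match is cancelled" (T).

#1: Parsed as (R → (¬V ↑ ¬L)) → U

¬V = ¬T = F
¬L = ¬F = T
¬V ↑ ¬L = F ↑ T = T
R → (¬V ↑ ¬L) = F → T = T
(R → (¬V ↑ ¬L)) → U = T → F = F
Thus #1 is false.

#2: Parsed as ¬N ⊕ L

¬N = ¬T = F
¬N ⊕ L = F ⊕ F = F
Thus #2 is false.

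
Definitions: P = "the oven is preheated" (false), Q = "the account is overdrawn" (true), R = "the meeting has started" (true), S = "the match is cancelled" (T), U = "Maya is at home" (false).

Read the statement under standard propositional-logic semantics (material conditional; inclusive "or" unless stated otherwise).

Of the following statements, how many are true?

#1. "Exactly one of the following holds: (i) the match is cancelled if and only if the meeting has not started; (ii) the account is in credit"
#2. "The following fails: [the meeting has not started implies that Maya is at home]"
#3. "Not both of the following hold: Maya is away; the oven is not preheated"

#1: In symbols: (S <-> ~R) xor ~Q

~R = ~T = F
S <-> ~R = T <-> F = F
~Q = ~T = F
(S <-> ~R) xor ~Q = F xor F = F
Thus #1 is false.

#2: Parsed as ~(~R -> U)

~R = ~T = F
~R -> U = F -> F = T
~(~R -> U) = ~T = F
Hence #2 is false.

#3: In symbols: ~U nand ~P

~U = ~F = T
~P = ~F = T
~U nand ~P = T nand T = F
Thus #3 is false.

Count: 0.

0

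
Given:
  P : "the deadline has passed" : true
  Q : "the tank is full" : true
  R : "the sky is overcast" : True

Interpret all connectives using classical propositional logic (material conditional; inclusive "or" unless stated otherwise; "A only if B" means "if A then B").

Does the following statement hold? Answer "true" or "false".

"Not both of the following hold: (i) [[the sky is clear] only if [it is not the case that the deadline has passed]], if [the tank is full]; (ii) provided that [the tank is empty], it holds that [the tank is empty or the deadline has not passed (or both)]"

False.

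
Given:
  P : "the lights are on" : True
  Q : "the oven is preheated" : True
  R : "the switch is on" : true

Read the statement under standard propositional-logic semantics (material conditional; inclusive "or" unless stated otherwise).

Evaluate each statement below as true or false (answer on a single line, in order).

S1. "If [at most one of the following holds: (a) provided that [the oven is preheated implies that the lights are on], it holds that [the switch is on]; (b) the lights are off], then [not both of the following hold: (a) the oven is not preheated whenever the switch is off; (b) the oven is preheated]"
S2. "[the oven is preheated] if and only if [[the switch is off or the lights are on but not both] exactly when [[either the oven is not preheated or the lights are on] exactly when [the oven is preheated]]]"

S1 false; S2 true

S1: Formalization: (((Q -> P) -> R) nand ~P) -> ((~R -> ~Q) nand Q)

Q -> P = T -> T = T
(Q -> P) -> R = T -> T = T
~P = ~T = F
((Q -> P) -> R) nand ~P = T nand F = T
~R = ~T = F
~Q = ~T = F
~R -> ~Q = F -> F = T
(~R -> ~Q) nand Q = T nand T = F
(((Q -> P) -> R) nand ~P) -> ((~R -> ~Q) nand Q) = T -> F = F
Thus S1 is false.

S2: Formalization: Q <-> ((~R xor P) <-> ((~Q | P) <-> Q))

~R = ~T = F
~R xor P = F xor T = T
~Q = ~T = F
~Q | P = F | T = T
(~Q | P) <-> Q = T <-> T = T
(~R xor P) <-> ((~Q | P) <-> Q) = T <-> T = T
Q <-> ((~R xor P) <-> ((~Q | P) <-> Q)) = T <-> T = T
So S2 is true.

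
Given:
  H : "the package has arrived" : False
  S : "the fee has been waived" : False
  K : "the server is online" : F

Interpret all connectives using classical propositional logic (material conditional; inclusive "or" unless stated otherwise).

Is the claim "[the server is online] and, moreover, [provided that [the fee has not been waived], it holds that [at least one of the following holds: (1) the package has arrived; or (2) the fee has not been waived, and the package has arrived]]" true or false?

Parsed as K ∧ (¬S → (H ∨ (¬S ∧ H)))

¬S = ¬F = T
¬S = ¬F = T
¬S ∧ H = T ∧ F = F
H ∨ (¬S ∧ H) = F ∨ F = F
¬S → (H ∨ (¬S ∧ H)) = T → F = F
K ∧ (¬S → (H ∨ (¬S ∧ H))) = F ∧ F = F

False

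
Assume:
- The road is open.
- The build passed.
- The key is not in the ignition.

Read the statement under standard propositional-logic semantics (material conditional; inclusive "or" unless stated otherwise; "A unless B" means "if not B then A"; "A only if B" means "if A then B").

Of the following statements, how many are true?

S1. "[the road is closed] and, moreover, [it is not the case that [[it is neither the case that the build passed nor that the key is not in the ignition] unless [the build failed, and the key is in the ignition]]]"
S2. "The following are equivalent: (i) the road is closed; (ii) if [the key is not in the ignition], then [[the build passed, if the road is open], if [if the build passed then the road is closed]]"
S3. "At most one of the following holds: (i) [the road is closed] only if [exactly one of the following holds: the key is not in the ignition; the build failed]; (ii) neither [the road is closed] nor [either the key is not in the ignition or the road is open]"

1

Let R = "the road is closed" (F), H = "the build passed" (T), K = "the key is in the ignition" (F).

S1: In symbols: R ∧ ¬((H ↓ ¬K) ∨ (¬H ∧ K))

¬K = ¬F = T
H ↓ ¬K = T ↓ T = F
¬H = ¬T = F
¬H ∧ K = F ∧ F = F
(H ↓ ¬K) ∨ (¬H ∧ K) = F ∨ F = F
¬((H ↓ ¬K) ∨ (¬H ∧ K)) = ¬F = T
R ∧ ¬((H ↓ ¬K) ∨ (¬H ∧ K)) = F ∧ T = F
So S1 is false.

S2: Formalization: R ↔ (¬K → ((H → R) → (¬R → H)))

¬K = ¬F = T
H → R = T → F = F
¬R = ¬F = T
¬R → H = T → T = T
(H → R) → (¬R → H) = F → T = T
¬K → ((H → R) → (¬R → H)) = T → T = T
R ↔ (¬K → ((H → R) → (¬R → H))) = F ↔ T = F
So S2 is false.

S3: In symbols: (R → (¬K ⊕ ¬H)) ↑ (R ↓ (¬K ∨ ¬R))

¬K = ¬F = T
¬H = ¬T = F
¬K ⊕ ¬H = T ⊕ F = T
R → (¬K ⊕ ¬H) = F → T = T
¬K = ¬F = T
¬R = ¬F = T
¬K ∨ ¬R = T ∨ T = T
R ↓ (¬K ∨ ¬R) = F ↓ T = F
(R → (¬K ⊕ ¬H)) ↑ (R ↓ (¬K ∨ ¬R)) = T ↑ F = T
So S3 is true.

True statements: 1.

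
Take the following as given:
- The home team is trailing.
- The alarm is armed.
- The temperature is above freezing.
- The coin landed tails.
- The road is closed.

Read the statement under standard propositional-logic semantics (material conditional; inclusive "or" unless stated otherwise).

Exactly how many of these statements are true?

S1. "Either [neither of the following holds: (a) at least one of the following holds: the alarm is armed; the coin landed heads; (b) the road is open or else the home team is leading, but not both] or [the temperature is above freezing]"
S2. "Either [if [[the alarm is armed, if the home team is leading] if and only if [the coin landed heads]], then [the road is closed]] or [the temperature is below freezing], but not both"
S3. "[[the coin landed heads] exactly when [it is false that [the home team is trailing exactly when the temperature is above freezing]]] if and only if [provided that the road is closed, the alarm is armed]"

Let K = "the alarm is armed" (True), W = "the coin landed heads" (False), M = "the road is closed" (True), D = "the home team is leading" (False), G = "the temperature is below freezing" (False).

S1: This is ((K or W) nor (not M xor D)) or not G.

K or W = True or False = True
not M = not True = False
not M xor D = False xor False = False
(K or W) nor (not M xor D) = True nor False = False
not G = not False = True
((K or W) nor (not M xor D)) or not G = False or True = True
Thus S1 is true.

S2: Formalization: (((D -> K) iff W) -> M) xor G

D -> K = False -> True = True
(D -> K) iff W = True iff False = False
((D -> K) iff W) -> M = False -> True = True
(((D -> K) iff W) -> M) xor G = True xor False = True
So S2 is true.

S3: Parsed as (W iff not (not D iff not G)) iff (M -> K)

not D = not False = True
not G = not False = True
not D iff not G = True iff True = True
not (not D iff not G) = not True = False
W iff not (not D iff not G) = False iff False = True
M -> K = True -> True = True
(W iff not (not D iff not G)) iff (M -> K) = True iff True = True
Hence S3 is true.

3 of the 3 statements are true.

3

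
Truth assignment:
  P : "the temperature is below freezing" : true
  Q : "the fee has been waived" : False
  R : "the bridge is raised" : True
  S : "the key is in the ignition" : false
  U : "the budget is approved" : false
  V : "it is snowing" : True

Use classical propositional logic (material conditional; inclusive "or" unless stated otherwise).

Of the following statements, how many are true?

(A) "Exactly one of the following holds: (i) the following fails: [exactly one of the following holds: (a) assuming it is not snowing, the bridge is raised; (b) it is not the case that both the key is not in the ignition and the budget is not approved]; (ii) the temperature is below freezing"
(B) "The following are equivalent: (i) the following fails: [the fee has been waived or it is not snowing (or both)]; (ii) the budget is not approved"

(A): In symbols: ~((~V -> R) xor (~S nand ~U)) xor P

~V = ~T = F
~V -> R = F -> T = T
~S = ~F = T
~U = ~F = T
~S nand ~U = T nand T = F
(~V -> R) xor (~S nand ~U) = T xor F = T
~((~V -> R) xor (~S nand ~U)) = ~T = F
~((~V -> R) xor (~S nand ~U)) xor P = F xor T = T
So (A) is true.

(B): Parsed as ~(Q | ~V) <-> ~U

~V = ~T = F
Q | ~V = F | F = F
~(Q | ~V) = ~F = T
~U = ~F = T
~(Q | ~V) <-> ~U = T <-> T = T
Hence (B) is true.

True statements: 2 ((A), (B)).

2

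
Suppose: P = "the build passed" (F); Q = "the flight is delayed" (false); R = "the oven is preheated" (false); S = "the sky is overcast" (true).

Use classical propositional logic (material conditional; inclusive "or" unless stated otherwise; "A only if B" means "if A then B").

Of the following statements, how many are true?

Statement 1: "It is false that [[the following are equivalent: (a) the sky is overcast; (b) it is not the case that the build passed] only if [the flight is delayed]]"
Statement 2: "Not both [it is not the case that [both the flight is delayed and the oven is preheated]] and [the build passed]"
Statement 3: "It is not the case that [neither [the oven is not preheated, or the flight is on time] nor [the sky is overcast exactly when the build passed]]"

3

Statement 1: Parsed as not ((S iff not P) -> Q)

not P = not False = True
S iff not P = True iff True = True
(S iff not P) -> Q = True -> False = False
not ((S iff not P) -> Q) = not False = True
Hence Statement 1 is true.

Statement 2: This is not (Q and R) nand P.

Q and R = False and False = False
not (Q and R) = not False = True
not (Q and R) nand P = True nand False = True
Hence Statement 2 is true.

Statement 3: This is not ((not R or not Q) nor (S iff P)).

not R = not False = True
not Q = not False = True
not R or not Q = True or True = True
S iff P = True iff False = False
(not R or not Q) nor (S iff P) = True nor False = False
not ((not R or not Q) nor (S iff P)) = not False = True
So Statement 3 is true.

3 of the 3 statements are true (Statement 1, Statement 2, Statement 3).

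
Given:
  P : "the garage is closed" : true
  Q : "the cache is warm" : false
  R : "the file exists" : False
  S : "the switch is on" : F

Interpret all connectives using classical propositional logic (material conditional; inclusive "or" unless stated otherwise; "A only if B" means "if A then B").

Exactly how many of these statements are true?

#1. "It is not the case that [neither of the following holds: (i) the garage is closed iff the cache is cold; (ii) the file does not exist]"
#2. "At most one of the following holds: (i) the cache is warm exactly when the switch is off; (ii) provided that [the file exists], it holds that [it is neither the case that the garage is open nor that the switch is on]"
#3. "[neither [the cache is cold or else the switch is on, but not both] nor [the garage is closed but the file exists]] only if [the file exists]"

3

#1: In symbols: not ((P iff not Q) nor not R)

not Q = not False = True
P iff not Q = True iff True = True
not R = not False = True
(P iff not Q) nor not R = True nor True = False
not ((P iff not Q) nor not R) = not False = True
Thus #1 is true.

#2: Formalization: (Q iff not S) nand (R -> (not P nor S))

not S = not False = True
Q iff not S = False iff True = False
not P = not True = False
not P nor S = False nor False = True
R -> (not P nor S) = False -> True = True
(Q iff not S) nand (R -> (not P nor S)) = False nand True = True
Thus #2 is true.

#3: Parsed as ((not Q xor S) nor (P and R)) -> R

not Q = not False = True
not Q xor S = True xor False = True
P and R = True and False = False
(not Q xor S) nor (P and R) = True nor False = False
((not Q xor S) nor (P and R)) -> R = False -> False = True
Thus #3 is true.

Count: 3.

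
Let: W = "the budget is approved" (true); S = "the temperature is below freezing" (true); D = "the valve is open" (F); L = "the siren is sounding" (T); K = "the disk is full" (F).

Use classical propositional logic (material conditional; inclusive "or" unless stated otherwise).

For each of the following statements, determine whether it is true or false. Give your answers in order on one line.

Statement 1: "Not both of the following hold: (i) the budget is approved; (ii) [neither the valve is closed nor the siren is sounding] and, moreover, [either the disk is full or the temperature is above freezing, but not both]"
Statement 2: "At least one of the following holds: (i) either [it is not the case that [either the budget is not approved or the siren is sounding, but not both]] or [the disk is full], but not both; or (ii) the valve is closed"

Statement 1: This is W ↑ ((¬D ↓ L) ∧ (K ⊕ ¬S)).

¬D = ¬F = T
¬D ↓ L = T ↓ T = F
¬S = ¬T = F
K ⊕ ¬S = F ⊕ F = F
(¬D ↓ L) ∧ (K ⊕ ¬S) = F ∧ F = F
W ↑ ((¬D ↓ L) ∧ (K ⊕ ¬S)) = T ↑ F = T
So Statement 1 is true.

Statement 2: Formalization: (¬(¬W ⊕ L) ⊕ K) ∨ ¬D

¬W = ¬T = F
¬W ⊕ L = F ⊕ T = T
¬(¬W ⊕ L) = ¬T = F
¬(¬W ⊕ L) ⊕ K = F ⊕ F = F
¬D = ¬F = T
(¬(¬W ⊕ L) ⊕ K) ∨ ¬D = F ∨ T = T
So Statement 2 is true.

Statement 1 T / Statement 2 T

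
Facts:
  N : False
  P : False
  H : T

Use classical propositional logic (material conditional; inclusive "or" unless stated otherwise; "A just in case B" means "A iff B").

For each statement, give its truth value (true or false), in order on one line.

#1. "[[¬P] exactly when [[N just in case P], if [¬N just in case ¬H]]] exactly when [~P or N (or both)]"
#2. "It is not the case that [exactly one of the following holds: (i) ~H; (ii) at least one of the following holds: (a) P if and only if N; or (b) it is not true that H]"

#1: Formalization: (~P <-> ((~N <-> ~H) -> (N <-> P))) <-> (~P | N)

~P = ~F = T
~N = ~F = T
~H = ~T = F
~N <-> ~H = T <-> F = F
N <-> P = F <-> F = T
(~N <-> ~H) -> (N <-> P) = F -> T = T
~P <-> ((~N <-> ~H) -> (N <-> P)) = T <-> T = T
~P = ~F = T
~P | N = T | F = T
(~P <-> ((~N <-> ~H) -> (N <-> P))) <-> (~P | N) = T <-> T = T
Hence #1 is true.

#2: This is ~(~H xor ((P <-> N) | ~H)).

~H = ~T = F
P <-> N = F <-> F = T
~H = ~T = F
(P <-> N) | ~H = T | F = T
~H xor ((P <-> N) | ~H) = F xor T = T
~(~H xor ((P <-> N) | ~H)) = ~T = F
Thus #2 is false.

#1 true; #2 false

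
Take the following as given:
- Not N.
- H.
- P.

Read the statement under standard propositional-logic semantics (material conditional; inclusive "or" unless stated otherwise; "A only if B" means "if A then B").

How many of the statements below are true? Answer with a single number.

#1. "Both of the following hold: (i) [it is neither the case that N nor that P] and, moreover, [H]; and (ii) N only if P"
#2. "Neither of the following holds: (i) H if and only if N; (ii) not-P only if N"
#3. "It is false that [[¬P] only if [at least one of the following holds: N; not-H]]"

#1: Parsed as ((N nor P) and H) and (N -> P)

N nor P = False nor True = False
(N nor P) and H = False and True = False
N -> P = False -> True = True
((N nor P) and H) and (N -> P) = False and True = False
So #1 is false.

#2: In symbols: (H iff N) nor (not P -> N)

H iff N = True iff False = False
not P = not True = False
not P -> N = False -> False = True
(H iff N) nor (not P -> N) = False nor True = False
Thus #2 is false.

#3: This is not (not P -> (N or not H)).

not P = not True = False
not H = not True = False
N or not H = False or False = False
not P -> (N or not H) = False -> False = True
not (not P -> (N or not H)) = not True = False
So #3 is false.

Count: 0.

0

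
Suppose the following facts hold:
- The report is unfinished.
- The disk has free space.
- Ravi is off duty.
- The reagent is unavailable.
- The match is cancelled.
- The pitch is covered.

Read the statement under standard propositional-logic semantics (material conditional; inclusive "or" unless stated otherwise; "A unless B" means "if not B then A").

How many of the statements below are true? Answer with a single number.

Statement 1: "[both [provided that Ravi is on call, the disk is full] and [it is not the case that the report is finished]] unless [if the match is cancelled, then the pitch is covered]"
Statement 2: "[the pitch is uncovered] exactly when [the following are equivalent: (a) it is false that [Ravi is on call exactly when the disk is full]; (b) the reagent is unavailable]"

2

Let N = "Ravi is on call" (F), M = "the disk is full" (F), V = "the report is finished" (F), L = "the match is cancelled" (T), U = "the pitch is covered" (T), K = "the reagent is available" (F).

Statement 1: This is ((N -> M) & ~V) | (L -> U).

N -> M = F -> F = T
~V = ~F = T
(N -> M) & ~V = T & T = T
L -> U = T -> T = T
((N -> M) & ~V) | (L -> U) = T | T = T
Hence Statement 1 is true.

Statement 2: This is ~U <-> (~(N <-> M) <-> ~K).

~U = ~T = F
N <-> M = F <-> F = T
~(N <-> M) = ~T = F
~K = ~F = T
~(N <-> M) <-> ~K = F <-> T = F
~U <-> (~(N <-> M) <-> ~K) = F <-> F = T
So Statement 2 is true.

Count: 2.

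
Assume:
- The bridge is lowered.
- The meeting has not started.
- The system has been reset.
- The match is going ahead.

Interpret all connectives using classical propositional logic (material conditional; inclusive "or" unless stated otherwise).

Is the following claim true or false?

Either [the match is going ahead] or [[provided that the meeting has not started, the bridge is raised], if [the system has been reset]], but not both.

The statement is true.

Let S = "the match is cancelled" (F), R = "the system has been reset" (T), Q = "the meeting has started" (F), P = "the bridge is raised" (F).
Formalization: ~S xor (R -> (~Q -> P))

~S = ~F = T
~Q = ~F = T
~Q -> P = T -> F = F
R -> (~Q -> P) = T -> F = F
~S xor (R -> (~Q -> P)) = T xor F = T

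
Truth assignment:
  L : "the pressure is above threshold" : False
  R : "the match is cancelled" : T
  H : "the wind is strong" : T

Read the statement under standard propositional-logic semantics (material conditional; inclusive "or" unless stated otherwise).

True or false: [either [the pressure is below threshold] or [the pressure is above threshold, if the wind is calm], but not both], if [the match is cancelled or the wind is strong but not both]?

True

In symbols: (R xor H) -> (~L xor (~H -> L))

R xor H = T xor T = F
~L = ~F = T
~H = ~T = F
~H -> L = F -> F = T
~L xor (~H -> L) = T xor T = F
(R xor H) -> (~L xor (~H -> L)) = F -> F = T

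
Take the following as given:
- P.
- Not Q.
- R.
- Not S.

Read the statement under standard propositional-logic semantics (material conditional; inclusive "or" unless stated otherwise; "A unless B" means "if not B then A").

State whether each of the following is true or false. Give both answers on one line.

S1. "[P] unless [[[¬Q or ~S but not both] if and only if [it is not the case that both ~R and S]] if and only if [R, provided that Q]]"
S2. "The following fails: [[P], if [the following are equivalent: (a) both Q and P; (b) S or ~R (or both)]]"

S1 true / S2 false

S1: Parsed as P or (((not Q xor not S) iff (not R nand S)) iff (Q -> R))

not Q = not False = True
not S = not False = True
not Q xor not S = True xor True = False
not R = not True = False
not R nand S = False nand False = True
(not Q xor not S) iff (not R nand S) = False iff True = False
Q -> R = False -> True = True
((not Q xor not S) iff (not R nand S)) iff (Q -> R) = False iff True = False
P or (((not Q xor not S) iff (not R nand S)) iff (Q -> R)) = True or False = True
Thus S1 is true.

S2: Formalization: not (((Q and P) iff (S or not R)) -> P)

Q and P = False and True = False
not R = not True = False
S or not R = False or False = False
(Q and P) iff (S or not R) = False iff False = True
((Q and P) iff (S or not R)) -> P = True -> True = True
not (((Q and P) iff (S or not R)) -> P) = not True = False
So S2 is false.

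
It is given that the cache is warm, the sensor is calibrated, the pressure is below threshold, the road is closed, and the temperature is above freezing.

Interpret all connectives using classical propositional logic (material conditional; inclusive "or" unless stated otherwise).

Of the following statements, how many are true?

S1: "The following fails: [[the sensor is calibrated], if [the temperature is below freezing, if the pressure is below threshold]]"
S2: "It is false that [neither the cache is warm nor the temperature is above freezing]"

Let R = "the pressure is above threshold" (False), U = "the temperature is below freezing" (False), Q = "the sensor is calibrated" (True), P = "the cache is warm" (True).

S1: In symbols: not ((not R -> U) -> Q)

not R = not False = True
not R -> U = True -> False = False
(not R -> U) -> Q = False -> True = True
not ((not R -> U) -> Q) = not True = False
So S1 is false.

S2: This is not (P nor not U).

not U = not False = True
P nor not U = True nor True = False
not (P nor not U) = not False = True
Hence S2 is true.

True statements: 1.

1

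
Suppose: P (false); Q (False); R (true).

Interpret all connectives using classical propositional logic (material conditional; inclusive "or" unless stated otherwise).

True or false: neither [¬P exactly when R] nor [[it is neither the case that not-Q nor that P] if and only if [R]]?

False

Formalization: (¬P ↔ R) ↓ ((¬Q ↓ P) ↔ R)

¬P = ¬F = T
¬P ↔ R = T ↔ T = T
¬Q = ¬F = T
¬Q ↓ P = T ↓ F = F
(¬Q ↓ P) ↔ R = F ↔ T = F
(¬P ↔ R) ↓ ((¬Q ↓ P) ↔ R) = T ↓ F = F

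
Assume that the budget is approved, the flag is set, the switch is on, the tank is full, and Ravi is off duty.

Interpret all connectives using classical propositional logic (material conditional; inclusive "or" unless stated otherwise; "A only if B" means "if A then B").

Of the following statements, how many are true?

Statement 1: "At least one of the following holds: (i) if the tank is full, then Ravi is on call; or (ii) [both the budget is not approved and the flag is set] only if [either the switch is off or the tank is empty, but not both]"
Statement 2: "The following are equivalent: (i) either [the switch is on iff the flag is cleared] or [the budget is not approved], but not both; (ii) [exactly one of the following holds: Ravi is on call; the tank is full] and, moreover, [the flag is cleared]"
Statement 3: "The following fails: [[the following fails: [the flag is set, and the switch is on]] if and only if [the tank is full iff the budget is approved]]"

3

Let S = "the tank is full" (T), U = "Ravi is on call" (F), P = "the budget is approved" (T), Q = "the flag is set" (T), R = "the switch is on" (T).

Statement 1: Parsed as (S -> U) | ((~P & Q) -> (~R xor ~S))

S -> U = T -> F = F
~P = ~T = F
~P & Q = F & T = F
~R = ~T = F
~S = ~T = F
~R xor ~S = F xor F = F
(~P & Q) -> (~R xor ~S) = F -> F = T
(S -> U) | ((~P & Q) -> (~R xor ~S)) = F | T = T
Thus Statement 1 is true.

Statement 2: Formalization: ((R <-> ~Q) xor ~P) <-> ((U xor S) & ~Q)

~Q = ~T = F
R <-> ~Q = T <-> F = F
~P = ~T = F
(R <-> ~Q) xor ~P = F xor F = F
U xor S = F xor T = T
~Q = ~T = F
(U xor S) & ~Q = T & F = F
((R <-> ~Q) xor ~P) <-> ((U xor S) & ~Q) = F <-> F = T
Thus Statement 2 is true.

Statement 3: In symbols: ~(~(Q & R) <-> (S <-> P))

Q & R = T & T = T
~(Q & R) = ~T = F
S <-> P = T <-> T = T
~(Q & R) <-> (S <-> P) = F <-> T = F
~(~(Q & R) <-> (S <-> P)) = ~F = T
So Statement 3 is true.

True statements: 3.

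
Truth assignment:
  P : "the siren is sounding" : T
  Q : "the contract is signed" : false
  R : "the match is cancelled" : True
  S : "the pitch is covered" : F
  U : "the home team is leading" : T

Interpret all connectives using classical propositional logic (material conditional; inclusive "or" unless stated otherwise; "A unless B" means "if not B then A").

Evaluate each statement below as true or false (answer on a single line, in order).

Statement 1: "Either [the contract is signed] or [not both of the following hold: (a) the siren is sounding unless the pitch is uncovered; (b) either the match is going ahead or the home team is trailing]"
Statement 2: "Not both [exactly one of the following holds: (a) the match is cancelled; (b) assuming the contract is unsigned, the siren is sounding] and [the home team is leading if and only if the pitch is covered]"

Statement 1 T, Statement 2 T

Statement 1: This is Q or ((P or not S) nand (not R or not U)).

not S = not False = True
P or not S = True or True = True
not R = not True = False
not U = not True = False
not R or not U = False or False = False
(P or not S) nand (not R or not U) = True nand False = True
Q or ((P or not S) nand (not R or not U)) = False or True = True
Hence Statement 1 is true.

Statement 2: Formalization: (R xor (not Q -> P)) nand (U iff S)

not Q = not False = True
not Q -> P = True -> True = True
R xor (not Q -> P) = True xor True = False
U iff S = True iff False = False
(R xor (not Q -> P)) nand (U iff S) = False nand False = True
Hence Statement 2 is true.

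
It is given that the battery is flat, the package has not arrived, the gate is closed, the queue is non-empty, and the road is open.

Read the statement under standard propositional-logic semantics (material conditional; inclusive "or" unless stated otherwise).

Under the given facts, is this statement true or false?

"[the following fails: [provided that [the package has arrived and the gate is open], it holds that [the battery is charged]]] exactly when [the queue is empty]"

Let Q = "the package has arrived" (F), R = "the gate is open" (F), P = "the battery is charged" (F), S = "the queue is empty" (F).
Formalization: ¬((Q ∧ R) → P) ↔ S

Q ∧ R = F ∧ F = F
(Q ∧ R) → P = F → F = T
¬((Q ∧ R) → P) = ¬T = F
¬((Q ∧ R) → P) ↔ S = F ↔ F = T

The statement is true.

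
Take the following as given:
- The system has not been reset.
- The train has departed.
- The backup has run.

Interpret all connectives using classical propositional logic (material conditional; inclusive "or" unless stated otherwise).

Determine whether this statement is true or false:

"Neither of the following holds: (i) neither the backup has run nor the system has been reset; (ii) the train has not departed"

Let R = "the backup has run" (T), P = "the system has been reset" (F), Q = "the train has departed" (T).
In symbols: (R ↓ P) ↓ ¬Q

R ↓ P = T ↓ F = F
¬Q = ¬T = F
(R ↓ P) ↓ ¬Q = F ↓ F = T

True.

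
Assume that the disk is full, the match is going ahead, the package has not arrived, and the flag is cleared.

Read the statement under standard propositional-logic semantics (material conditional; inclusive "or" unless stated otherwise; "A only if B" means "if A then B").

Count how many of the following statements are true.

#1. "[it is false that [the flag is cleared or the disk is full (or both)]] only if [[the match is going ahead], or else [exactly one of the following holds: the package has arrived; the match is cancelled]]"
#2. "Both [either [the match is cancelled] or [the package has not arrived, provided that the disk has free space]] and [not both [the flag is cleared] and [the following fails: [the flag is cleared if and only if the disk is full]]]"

2

Let S = "the flag is set" (F), P = "the disk is full" (T), Q = "the match is cancelled" (F), R = "the package has arrived" (F).

#1: This is ¬(¬S ∨ P) → (¬Q ∨ (R ⊕ Q)).

¬S = ¬F = T
¬S ∨ P = T ∨ T = T
¬(¬S ∨ P) = ¬T = F
¬Q = ¬F = T
R ⊕ Q = F ⊕ F = F
¬Q ∨ (R ⊕ Q) = T ∨ F = T
¬(¬S ∨ P) → (¬Q ∨ (R ⊕ Q)) = F → T = T
Hence #1 is true.

#2: This is (Q ∨ (¬P → ¬R)) ∧ (¬S ↑ ¬(¬S ↔ P)).

¬P = ¬T = F
¬R = ¬F = T
¬P → ¬R = F → T = T
Q ∨ (¬P → ¬R) = F ∨ T = T
¬S = ¬F = T
¬S = ¬F = T
¬S ↔ P = T ↔ T = T
¬(¬S ↔ P) = ¬T = F
¬S ↑ ¬(¬S ↔ P) = T ↑ F = T
(Q ∨ (¬P → ¬R)) ∧ (¬S ↑ ¬(¬S ↔ P)) = T ∧ T = T
Hence #2 is true.

True statements: 2.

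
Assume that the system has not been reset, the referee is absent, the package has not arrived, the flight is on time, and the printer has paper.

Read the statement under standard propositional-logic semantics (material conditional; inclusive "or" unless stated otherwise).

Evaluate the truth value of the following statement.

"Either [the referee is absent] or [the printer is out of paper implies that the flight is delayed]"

Let P = "the referee is present" (False), W = "the printer has paper" (True), V = "the flight is delayed" (False).
Parsed as not P or (not W -> V)

not P = not False = True
not W = not True = False
not W -> V = False -> False = True
not P or (not W -> V) = True or True = True

True.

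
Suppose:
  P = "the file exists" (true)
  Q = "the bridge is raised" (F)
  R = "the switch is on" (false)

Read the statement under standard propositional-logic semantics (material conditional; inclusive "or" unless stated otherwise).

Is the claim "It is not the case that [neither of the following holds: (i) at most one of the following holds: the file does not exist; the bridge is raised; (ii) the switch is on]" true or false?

True

This is not ((not P nand Q) nor R).

not P = not True = False
not P nand Q = False nand False = True
(not P nand Q) nor R = True nor False = False
not ((not P nand Q) nor R) = not False = True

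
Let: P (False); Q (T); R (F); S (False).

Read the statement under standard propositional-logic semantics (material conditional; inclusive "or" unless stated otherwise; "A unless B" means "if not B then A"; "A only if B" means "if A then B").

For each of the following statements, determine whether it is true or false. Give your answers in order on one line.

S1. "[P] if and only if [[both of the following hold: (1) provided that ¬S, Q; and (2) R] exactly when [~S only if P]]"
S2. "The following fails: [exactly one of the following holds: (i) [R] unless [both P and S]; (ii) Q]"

S1: Parsed as P ↔ (((¬S → Q) ∧ R) ↔ (¬S → P))

¬S = ¬F = T
¬S → Q = T → T = T
(¬S → Q) ∧ R = T ∧ F = F
¬S = ¬F = T
¬S → P = T → F = F
((¬S → Q) ∧ R) ↔ (¬S → P) = F ↔ F = T
P ↔ (((¬S → Q) ∧ R) ↔ (¬S → P)) = F ↔ T = F
So S1 is false.

S2: This is ¬((R ∨ (P ∧ S)) ⊕ Q).

P ∧ S = F ∧ F = F
R ∨ (P ∧ S) = F ∨ F = F
(R ∨ (P ∧ S)) ⊕ Q = F ⊕ T = T
¬((R ∨ (P ∧ S)) ⊕ Q) = ¬T = F
Hence S2 is false.

S1 false, S2 false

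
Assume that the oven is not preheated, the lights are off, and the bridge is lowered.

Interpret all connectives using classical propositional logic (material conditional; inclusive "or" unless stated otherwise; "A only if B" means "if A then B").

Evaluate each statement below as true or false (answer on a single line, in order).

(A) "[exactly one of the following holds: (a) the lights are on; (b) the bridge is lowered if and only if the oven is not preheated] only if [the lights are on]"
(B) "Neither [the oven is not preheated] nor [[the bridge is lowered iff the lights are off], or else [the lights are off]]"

(A) False, (B) False

Let Q = "the lights are on" (F), R = "the bridge is raised" (F), P = "the oven is preheated" (F).

(A): Parsed as (Q xor (~R <-> ~P)) -> Q

~R = ~F = T
~P = ~F = T
~R <-> ~P = T <-> T = T
Q xor (~R <-> ~P) = F xor T = T
(Q xor (~R <-> ~P)) -> Q = T -> F = F
Thus (A) is false.

(B): Parsed as ~P nor ((~R <-> ~Q) | ~Q)

~P = ~F = T
~R = ~F = T
~Q = ~F = T
~R <-> ~Q = T <-> T = T
~Q = ~F = T
(~R <-> ~Q) | ~Q = T | T = T
~P nor ((~R <-> ~Q) | ~Q) = T nor T = F
So (B) is false.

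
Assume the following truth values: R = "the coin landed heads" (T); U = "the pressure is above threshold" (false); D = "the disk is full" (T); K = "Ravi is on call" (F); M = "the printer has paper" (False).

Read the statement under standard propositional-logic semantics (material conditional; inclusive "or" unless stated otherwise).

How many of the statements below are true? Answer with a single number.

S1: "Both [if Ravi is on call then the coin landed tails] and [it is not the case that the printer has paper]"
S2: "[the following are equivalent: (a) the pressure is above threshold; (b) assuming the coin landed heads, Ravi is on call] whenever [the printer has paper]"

S1: Formalization: (K -> ~R) & ~M

~R = ~T = F
K -> ~R = F -> F = T
~M = ~F = T
(K -> ~R) & ~M = T & T = T
So S1 is true.

S2: In symbols: M -> (U <-> (R -> K))

R -> K = T -> F = F
U <-> (R -> K) = F <-> F = T
M -> (U <-> (R -> K)) = F -> T = T
Hence S2 is true.

True statements: 2 (S1, S2).

2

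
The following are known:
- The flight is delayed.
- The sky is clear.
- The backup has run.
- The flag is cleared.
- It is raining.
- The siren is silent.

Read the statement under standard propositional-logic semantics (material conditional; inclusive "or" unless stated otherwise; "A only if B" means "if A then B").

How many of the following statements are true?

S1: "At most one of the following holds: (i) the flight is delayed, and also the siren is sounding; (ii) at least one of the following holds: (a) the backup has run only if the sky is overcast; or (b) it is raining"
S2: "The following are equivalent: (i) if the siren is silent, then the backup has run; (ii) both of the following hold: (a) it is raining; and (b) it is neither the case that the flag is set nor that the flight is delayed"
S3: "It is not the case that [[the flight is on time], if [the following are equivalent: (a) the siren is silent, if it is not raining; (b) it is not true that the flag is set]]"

2

Let R = "the flight is delayed" (T), K = "the siren is sounding" (F), Q = "the backup has run" (T), U = "the sky is overcast" (F), D = "it is raining" (T), L = "the flag is set" (F).

S1: In symbols: (R ∧ K) ↑ ((Q → U) ∨ D)

R ∧ K = T ∧ F = F
Q → U = T → F = F
(Q → U) ∨ D = F ∨ T = T
(R ∧ K) ↑ ((Q → U) ∨ D) = F ↑ T = T
Hence S1 is true.

S2: Formalization: (¬K → Q) ↔ (D ∧ (L ↓ R))

¬K = ¬F = T
¬K → Q = T → T = T
L ↓ R = F ↓ T = F
D ∧ (L ↓ R) = T ∧ F = F
(¬K → Q) ↔ (D ∧ (L ↓ R)) = T ↔ F = F
Hence S2 is false.

S3: This is ¬(((¬D → ¬K) ↔ ¬L) → ¬R).

¬D = ¬T = F
¬K = ¬F = T
¬D → ¬K = F → T = T
¬L = ¬F = T
(¬D → ¬K) ↔ ¬L = T ↔ T = T
¬R = ¬T = F
((¬D → ¬K) ↔ ¬L) → ¬R = T → F = F
¬(((¬D → ¬K) ↔ ¬L) → ¬R) = ¬F = T
So S3 is true.

2 of the 3 statements are true (S1, S3).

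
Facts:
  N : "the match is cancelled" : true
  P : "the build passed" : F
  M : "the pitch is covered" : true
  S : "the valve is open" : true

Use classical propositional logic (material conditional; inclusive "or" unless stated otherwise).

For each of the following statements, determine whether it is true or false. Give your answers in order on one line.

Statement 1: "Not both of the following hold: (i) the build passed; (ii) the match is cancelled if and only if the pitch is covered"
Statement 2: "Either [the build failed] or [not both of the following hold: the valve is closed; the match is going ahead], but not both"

Statement 1: Parsed as P nand (N <-> M)

N <-> M = T <-> T = T
P nand (N <-> M) = F nand T = T
So Statement 1 is true.

Statement 2: In symbols: ~P xor (~S nand ~N)

~P = ~F = T
~S = ~T = F
~N = ~T = F
~S nand ~N = F nand F = T
~P xor (~S nand ~N) = T xor T = F
So Statement 2 is false.

Statement 1 True / Statement 2 False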